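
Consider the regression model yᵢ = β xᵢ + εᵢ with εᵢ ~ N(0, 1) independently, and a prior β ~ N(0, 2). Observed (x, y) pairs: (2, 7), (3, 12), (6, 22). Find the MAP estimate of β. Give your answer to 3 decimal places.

log p(β | y) = −Σ(yᵢ − βxᵢ)²/(2·1) − β²/(2·2) + const.
Setting the derivative to zero: Σxᵢ(yᵢ − βxᵢ)/1 − β/2 = 0, so β = Σxᵢyᵢ / (Σxᵢ² + σ²/τ²).
Σxᵢyᵢ = 2·7 + 3·12 + 6·22 = 182; Σxᵢ² = 49; σ²/τ² = 0.5.
β̂_MAP = 182 / (49 + 0.5) = 182/49.5 ≈ 3.677.

β̂_MAP = 3.677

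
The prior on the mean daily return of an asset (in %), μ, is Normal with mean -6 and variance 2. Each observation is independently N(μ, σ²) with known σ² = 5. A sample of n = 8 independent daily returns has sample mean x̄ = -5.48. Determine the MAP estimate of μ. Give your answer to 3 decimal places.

n = 8, x̄ = -5.48.
For a Normal prior and Normal likelihood with known variance, the posterior is Normal; its mode equals its mean, the precision-weighted average.
Prior precision 1/σ₀² = 1/2 = 0.5; data precision n/σ² = 8/5 = 1.6.
μ̂ = (0.5·(-6) + 1.6·(-5.48)) / (0.5 + 1.6) = (-11.768)/2.1 = -2942/525 ≈ -5.604.

μ̂_MAP = -5.604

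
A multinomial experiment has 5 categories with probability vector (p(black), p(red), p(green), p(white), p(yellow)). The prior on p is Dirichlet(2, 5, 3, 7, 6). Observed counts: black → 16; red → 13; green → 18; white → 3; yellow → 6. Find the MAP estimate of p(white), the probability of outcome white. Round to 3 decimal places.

MAP estimate of p(white) = 0.122

The posterior is Dirichlet(αᵢ + nᵢ) = Dirichlet(18, 18, 21, 10, 12).
For a Dirichlet(a₁,…,a_K) with all aᵢ > 1, the mode has j-th component (aⱼ − 1)/(Σaᵢ − K).
Here Σaᵢ = 79 and K = 5, so p(white) = (10 − 1)/(79 − 5) = 9/74 ≈ 0.122.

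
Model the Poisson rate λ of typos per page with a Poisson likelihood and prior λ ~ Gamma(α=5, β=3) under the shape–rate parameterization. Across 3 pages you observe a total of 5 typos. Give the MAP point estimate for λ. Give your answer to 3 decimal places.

Σxᵢ = 5, n = 3.
Posterior ∝ λ^4e^(−3λ) · λ^5e^(−3λ) = λ^9e^(−6λ), i.e. Gamma(shape=10, rate=6).
The mode of a Gamma(a, b) with a ≥ 1 (shape–rate) is (a−1)/b = 9/6 ≈ 1.500.

λ̂_MAP = 1.500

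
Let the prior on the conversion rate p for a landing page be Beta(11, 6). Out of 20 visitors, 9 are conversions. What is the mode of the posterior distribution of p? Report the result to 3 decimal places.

p̂_MAP = 0.543

Prior: Beta(11, 6).
Data: 9 successes in 20 trials. The binomial likelihood contributes p^9(1−p)^11, so the posterior is Beta(11+9, 6+11) = Beta(20, 17).
For Beta(a, b) with a, b > 1 the mode is (a−1)/(a+b−2) = 19/35 ≈ 0.543.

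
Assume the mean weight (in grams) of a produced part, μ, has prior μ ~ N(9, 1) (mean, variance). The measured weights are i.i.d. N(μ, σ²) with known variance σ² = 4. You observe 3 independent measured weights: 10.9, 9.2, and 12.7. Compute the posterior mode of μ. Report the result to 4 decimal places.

n = 3; x̄ = (10.9 + 9.2 + 12.7)/3 = 32.8/3 = 164/15 ≈ 10.9333.
For a Normal prior and Normal likelihood with known variance, the posterior is Normal; its mode equals its mean, the precision-weighted average.
Prior precision 1/σ₀² = 1/1 = 1; data precision n/σ² = 3/4 = 0.75.
μ̂ = (1·9 + 0.75·(164/15)) / (1 + 0.75) = 17.2/1.75 = 344/35 ≈ 9.8286.

μ̂_MAP = 9.8286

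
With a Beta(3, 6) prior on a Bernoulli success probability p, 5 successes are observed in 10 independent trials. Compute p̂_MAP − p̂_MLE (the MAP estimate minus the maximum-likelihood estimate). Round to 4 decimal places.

Posterior is Beta(8, 11); MAP = (8−1)/(19−2) = 7/17 ≈ 0.41176.
MLE ignores the prior: p̂_MLE = k/n = 5/10 ≈ 0.50000.
Difference = 7/17 − 5/10 = -3/34 ≈ -0.0882.

MAP − MLE = -0.0882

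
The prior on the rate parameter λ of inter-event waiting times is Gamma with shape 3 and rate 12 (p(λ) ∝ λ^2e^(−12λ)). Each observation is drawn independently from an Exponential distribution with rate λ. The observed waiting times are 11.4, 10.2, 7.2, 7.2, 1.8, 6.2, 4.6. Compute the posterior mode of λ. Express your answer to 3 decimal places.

The Exponential(rate=λ) likelihood is ∝ λ^n e^(−λΣtᵢ). Here n = 7 and Σtᵢ = 11.4 + 10.2 + 7.2 + 7.2 + 1.8 + 6.2 + 4.6 = 48.6.
Posterior ∝ λ^2e^(−12λ) · λ^7e^(−48.6λ) = λ^9e^(−60.6λ), i.e. Gamma(10, 60.6).
Mode = (a−1)/b = 9/60.6 ≈ 0.149.

λ̂_MAP = 0.149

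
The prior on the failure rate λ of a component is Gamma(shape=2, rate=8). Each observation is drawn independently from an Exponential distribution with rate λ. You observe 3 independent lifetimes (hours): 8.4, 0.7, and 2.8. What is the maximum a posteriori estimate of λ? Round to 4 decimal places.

The Exponential(rate=λ) likelihood is ∝ λ^n e^(−λΣtᵢ). Here n = 3 and Σtᵢ = 8.4 + 0.7 + 2.8 = 11.9.
Posterior ∝ λe^(−8λ) · λ^3e^(−11.9λ) = λ^4e^(−19.9λ), i.e. Gamma(5, 19.9).
Mode = (a−1)/b = 4/19.9 ≈ 0.2010.

λ̂_MAP = 0.2010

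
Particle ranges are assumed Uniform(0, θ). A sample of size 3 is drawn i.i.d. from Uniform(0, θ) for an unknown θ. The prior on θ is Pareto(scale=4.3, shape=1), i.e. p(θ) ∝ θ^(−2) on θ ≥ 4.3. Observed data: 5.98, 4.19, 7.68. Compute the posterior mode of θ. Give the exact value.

The Uniform(0, θ) likelihood is θ^(−n) for θ ≥ max(xᵢ), zero otherwise. Here max(xᵢ) = 7.68.
Posterior ∝ θ^(−2) · θ^(−3) = θ^(−5) on θ ≥ max(4.3, 7.68) = 7.68.
This density is strictly decreasing in θ, so the posterior mode lies at the lower boundary of the support.

θ̂_MAP = 7.68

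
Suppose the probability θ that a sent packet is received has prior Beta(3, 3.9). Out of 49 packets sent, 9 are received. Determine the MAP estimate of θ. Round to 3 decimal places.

Prior: Beta(3, 3.9).
Data: 9 successes in 49 trials. The binomial likelihood contributes θ^9(1−θ)^40, so the posterior is Beta(3+9, 3.9+40) = Beta(12, 43.9).
For Beta(a, b) with a, b > 1 the mode is (a−1)/(a+b−2) = 11/53.9 ≈ 0.204.

θ̂_MAP = 0.204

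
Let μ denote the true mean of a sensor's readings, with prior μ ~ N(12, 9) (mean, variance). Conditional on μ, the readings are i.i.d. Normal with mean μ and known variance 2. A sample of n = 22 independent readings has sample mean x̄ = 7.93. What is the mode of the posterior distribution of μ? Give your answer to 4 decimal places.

μ̂_MAP = 7.9707

n = 22, x̄ = 7.93.
For a Normal prior and Normal likelihood with known variance, the posterior is Normal; its mode equals its mean, the precision-weighted average.
Prior precision 1/σ₀² = 1/9; data precision n/σ² = 22/2 = 11.
μ̂ = ((1/9)·12 + 11·7.93) / (1/9 + 11) = (26569/300)/(100/9) = 7.9707.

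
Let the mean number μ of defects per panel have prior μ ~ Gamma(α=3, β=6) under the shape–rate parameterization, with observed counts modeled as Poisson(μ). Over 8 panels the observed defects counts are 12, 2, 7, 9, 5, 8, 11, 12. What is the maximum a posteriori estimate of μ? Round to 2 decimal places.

μ̂_MAP = 4.86

Σxᵢ = 12+2+7+9+5+8+11+12 = 66, with n = 8.
Posterior ∝ μ^2e^(−6μ) · μ^66e^(−8μ) = μ^68e^(−14μ), i.e. Gamma(shape=69, rate=14).
The mode of a Gamma(a, b) with a ≥ 1 (shape–rate) is (a−1)/b = 68/14 ≈ 4.86.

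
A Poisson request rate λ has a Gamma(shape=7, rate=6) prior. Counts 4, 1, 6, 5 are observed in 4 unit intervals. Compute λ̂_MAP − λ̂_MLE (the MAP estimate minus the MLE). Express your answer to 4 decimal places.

MAP − MLE = -1.8000

Σxᵢ = 16. Posterior is Gamma(23, 10); MAP = (23−1)/10 = 22/10 ≈ 2.20000.
MLE = x̄ = 16/4 ≈ 4.00000.
Difference = 22/10 − 16/4 = -9/5 ≈ -1.8000.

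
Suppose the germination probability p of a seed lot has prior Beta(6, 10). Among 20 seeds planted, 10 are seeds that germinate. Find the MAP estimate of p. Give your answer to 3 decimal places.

p̂_MAP = 0.441

Prior: Beta(6, 10).
Data: 10 successes in 20 trials. The binomial likelihood contributes p^10(1−p)^10, so the posterior is Beta(6+10, 10+10) = Beta(16, 20).
For Beta(a, b) with a, b > 1 the mode is (a−1)/(a+b−2) = 15/34 ≈ 0.441.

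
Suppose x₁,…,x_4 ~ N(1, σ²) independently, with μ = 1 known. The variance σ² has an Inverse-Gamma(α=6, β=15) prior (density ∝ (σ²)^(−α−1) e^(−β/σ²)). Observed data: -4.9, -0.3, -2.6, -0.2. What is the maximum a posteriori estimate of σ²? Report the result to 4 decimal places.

σ̂²_MAP = 4.4944

Sum of squared deviations about the known mean: SS = (-4.9−1)² + (-0.3−1)² + (-2.6−1)² + (-0.2−1)² = 50.9.
The Normal likelihood contributes (σ²)^(−n/2) exp(−SS/(2σ²)), so the posterior is Inverse-Gamma(α + n/2, β + SS/2) = Inverse-Gamma(8, 40.45).
The mode of Inverse-Gamma(a, b) is b/(a+1) = 40.45/9 ≈ 4.4944.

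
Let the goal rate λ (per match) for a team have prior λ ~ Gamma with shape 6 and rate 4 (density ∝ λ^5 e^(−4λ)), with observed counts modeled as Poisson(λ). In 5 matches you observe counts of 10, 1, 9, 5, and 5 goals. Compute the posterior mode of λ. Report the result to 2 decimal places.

λ̂_MAP = 3.89

Σxᵢ = 10+1+9+5+5 = 30, with n = 5.
Posterior ∝ λ^5e^(−4λ) · λ^30e^(−5λ) = λ^35e^(−9λ), i.e. Gamma(shape=36, rate=9).
The mode of a Gamma(a, b) with a ≥ 1 (shape–rate) is (a−1)/b = 35/9 ≈ 3.89.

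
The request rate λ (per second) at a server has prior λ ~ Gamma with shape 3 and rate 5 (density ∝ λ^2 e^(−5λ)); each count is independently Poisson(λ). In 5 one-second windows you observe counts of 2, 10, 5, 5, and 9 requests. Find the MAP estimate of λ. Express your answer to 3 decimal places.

λ̂_MAP = 3.300

Σxᵢ = 2+10+5+5+9 = 31, with n = 5.
Posterior ∝ λ^2e^(−5λ) · λ^31e^(−5λ) = λ^33e^(−10λ), i.e. Gamma(shape=34, rate=10).
The mode of a Gamma(a, b) with a ≥ 1 (shape–rate) is (a−1)/b = 33/10 ≈ 3.300.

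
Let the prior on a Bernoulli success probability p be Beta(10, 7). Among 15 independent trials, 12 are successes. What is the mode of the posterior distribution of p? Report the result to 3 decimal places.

p̂_MAP = 0.700

Prior: Beta(10, 7).
Data: 12 successes in 15 trials. The binomial likelihood contributes p^12(1−p)^3, so the posterior is Beta(10+12, 7+3) = Beta(22, 10).
For Beta(a, b) with a, b > 1 the mode is (a−1)/(a+b−2) = 21/30 ≈ 0.700.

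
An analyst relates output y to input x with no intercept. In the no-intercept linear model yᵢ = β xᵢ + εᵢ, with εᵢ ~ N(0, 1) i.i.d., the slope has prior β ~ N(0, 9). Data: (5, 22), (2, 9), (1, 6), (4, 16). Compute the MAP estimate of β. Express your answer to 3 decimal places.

log p(β | y) = −Σ(yᵢ − βxᵢ)²/(2·1) − β²/(2·9) + const.
Setting the derivative to zero: Σxᵢ(yᵢ − βxᵢ)/1 − β/9 = 0, so β = Σxᵢyᵢ / (Σxᵢ² + σ²/τ²).
Σxᵢyᵢ = 5·22 + 2·9 + 1·6 + 4·16 = 198; Σxᵢ² = 46; σ²/τ² = 1/9.
β̂_MAP = 198 / (46 + 1/9) = 198/(415/9) = 1782/415 ≈ 4.294.

β̂_MAP = 4.294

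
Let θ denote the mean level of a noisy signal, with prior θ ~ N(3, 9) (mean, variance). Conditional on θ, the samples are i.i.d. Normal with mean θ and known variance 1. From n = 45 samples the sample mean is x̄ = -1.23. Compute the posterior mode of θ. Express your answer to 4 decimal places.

θ̂_MAP = -1.2196

n = 45, x̄ = -1.23.
For a Normal prior and Normal likelihood with known variance, the posterior is Normal; its mode equals its mean, the precision-weighted average.
Prior precision 1/σ₀² = 1/9; data precision n/σ² = 45/1 = 45.
θ̂ = ((1/9)·3 + 45·(-1.23)) / (1/9 + 45) = (-3301/60)/(406/9) = -9903/8120 ≈ -1.2196.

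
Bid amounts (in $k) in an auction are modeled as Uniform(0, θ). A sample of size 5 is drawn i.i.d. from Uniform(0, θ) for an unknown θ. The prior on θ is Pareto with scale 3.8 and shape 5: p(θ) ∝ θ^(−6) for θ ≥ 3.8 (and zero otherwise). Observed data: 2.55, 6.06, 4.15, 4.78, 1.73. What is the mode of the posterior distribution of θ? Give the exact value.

θ̂_MAP = 6.06

The Uniform(0, θ) likelihood is θ^(−n) for θ ≥ max(xᵢ), zero otherwise. Here max(xᵢ) = 6.06.
Posterior ∝ θ^(−6) · θ^(−5) = θ^(−11) on θ ≥ max(3.8, 6.06) = 6.06.
This density is strictly decreasing in θ, so the posterior mode lies at the lower boundary of the support.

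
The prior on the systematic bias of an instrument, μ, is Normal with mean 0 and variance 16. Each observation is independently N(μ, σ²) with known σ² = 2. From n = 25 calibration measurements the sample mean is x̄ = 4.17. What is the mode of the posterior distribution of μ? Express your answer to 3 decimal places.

μ̂_MAP = 4.149

n = 25, x̄ = 4.17.
For a Normal prior and Normal likelihood with known variance, the posterior is Normal; its mode equals its mean, the precision-weighted average.
Prior precision 1/σ₀² = 1/16 = 0.0625; data precision n/σ² = 25/2 = 12.5.
μ̂ = (0.0625·0 + 12.5·4.17) / (0.0625 + 12.5) = 52.125/12.5625 = 278/67 ≈ 4.149.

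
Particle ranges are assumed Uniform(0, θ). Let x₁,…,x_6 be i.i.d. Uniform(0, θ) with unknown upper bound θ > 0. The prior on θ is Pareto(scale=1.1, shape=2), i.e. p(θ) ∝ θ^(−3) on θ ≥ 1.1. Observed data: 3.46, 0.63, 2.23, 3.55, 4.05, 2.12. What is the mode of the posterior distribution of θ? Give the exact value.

θ̂_MAP = 4.05

The Uniform(0, θ) likelihood is θ^(−n) for θ ≥ max(xᵢ), zero otherwise. Here max(xᵢ) = 4.05.
Posterior ∝ θ^(−3) · θ^(−6) = θ^(−9) on θ ≥ max(1.1, 4.05) = 4.05.
This density is strictly decreasing in θ, so the posterior mode lies at the lower boundary of the support.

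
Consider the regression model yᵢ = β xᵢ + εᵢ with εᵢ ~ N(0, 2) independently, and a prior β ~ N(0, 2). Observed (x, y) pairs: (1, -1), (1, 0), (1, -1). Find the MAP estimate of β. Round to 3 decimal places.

β̂_MAP = -0.500

log p(β | y) = −Σ(yᵢ − βxᵢ)²/(2·2) − β²/(2·2) + const.
Setting the derivative to zero: Σxᵢ(yᵢ − βxᵢ)/2 − β/2 = 0, so β = Σxᵢyᵢ / (Σxᵢ² + σ²/τ²).
Σxᵢyᵢ = 1·(-1) + 1·0 + 1·(-1) = -2; Σxᵢ² = 3; σ²/τ² = 1.
β̂_MAP = -2 / (3 + 1) = (-2)/4 ≈ -0.500.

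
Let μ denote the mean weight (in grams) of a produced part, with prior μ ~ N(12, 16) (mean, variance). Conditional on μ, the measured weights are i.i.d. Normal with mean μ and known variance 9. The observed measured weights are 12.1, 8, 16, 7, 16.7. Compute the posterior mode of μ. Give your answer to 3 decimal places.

n = 5; x̄ = (12.1 + 8 + 16 + 7 + 16.7)/5 = 59.8/5 = 11.96.
For a Normal prior and Normal likelihood with known variance, the posterior is Normal; its mode equals its mean, the precision-weighted average.
Prior precision 1/σ₀² = 1/16 = 0.0625; data precision n/σ² = 5/9.
μ̂ = (0.0625·12 + (5/9)·11.96) / (0.0625 + 5/9) = (1331/180)/(89/144) = 5324/445 ≈ 11.964.

μ̂_MAP = 11.964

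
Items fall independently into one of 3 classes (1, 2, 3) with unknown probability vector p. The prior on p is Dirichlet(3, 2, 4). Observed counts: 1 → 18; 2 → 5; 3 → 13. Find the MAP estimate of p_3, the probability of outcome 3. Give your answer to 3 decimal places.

MAP estimate: 0.381

The posterior is Dirichlet(αᵢ + nᵢ) = Dirichlet(21, 7, 17).
For a Dirichlet(a₁,…,a_K) with all aᵢ > 1, the mode has j-th component (aⱼ − 1)/(Σaᵢ − K).
Here Σaᵢ = 45 and K = 3, so p_3 = (17 − 1)/(45 − 3) = 16/42 ≈ 0.381.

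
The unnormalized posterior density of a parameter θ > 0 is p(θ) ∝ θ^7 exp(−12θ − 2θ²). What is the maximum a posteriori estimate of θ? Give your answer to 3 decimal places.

ℓ'(θ) = 7/θ − 12 − 4θ. Setting this to zero and multiplying by θ: 4θ² + 12θ − 7 = 0.
θ = (−12 + √(12² + 4·4·7)) / (2·4) = (−12 + √256) / 8 = (−12 + 16)/8 = 1/2.
ℓ''(θ) = −7/θ² − 4 < 0, confirming a maximum.

θ̂_MAP = 0.500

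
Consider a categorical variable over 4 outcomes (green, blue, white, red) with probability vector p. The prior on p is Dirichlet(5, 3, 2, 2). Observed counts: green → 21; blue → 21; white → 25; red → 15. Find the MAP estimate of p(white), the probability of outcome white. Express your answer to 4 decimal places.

The posterior is Dirichlet(αᵢ + nᵢ) = Dirichlet(26, 24, 27, 17).
For a Dirichlet(a₁,…,a_K) with all aᵢ > 1, the mode has j-th component (aⱼ − 1)/(Σaᵢ − K).
Here Σaᵢ = 94 and K = 4, so p(white) = (27 − 1)/(94 − 4) = 26/90 ≈ 0.2889.

MAP estimate of p(white) = 0.2889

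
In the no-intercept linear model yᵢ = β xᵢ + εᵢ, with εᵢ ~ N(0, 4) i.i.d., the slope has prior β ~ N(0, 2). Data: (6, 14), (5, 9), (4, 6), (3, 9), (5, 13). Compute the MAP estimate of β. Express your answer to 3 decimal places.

log p(β | y) = −Σ(yᵢ − βxᵢ)²/(2·4) − β²/(2·2) + const.
Setting the derivative to zero: Σxᵢ(yᵢ − βxᵢ)/4 − β/2 = 0, so β = Σxᵢyᵢ / (Σxᵢ² + σ²/τ²).
Σxᵢyᵢ = 6·14 + 5·9 + 4·6 + 3·9 + 5·13 = 245; Σxᵢ² = 111; σ²/τ² = 2.
β̂_MAP = 245 / (111 + 2) = 245/113 ≈ 2.168.

β̂_MAP = 2.168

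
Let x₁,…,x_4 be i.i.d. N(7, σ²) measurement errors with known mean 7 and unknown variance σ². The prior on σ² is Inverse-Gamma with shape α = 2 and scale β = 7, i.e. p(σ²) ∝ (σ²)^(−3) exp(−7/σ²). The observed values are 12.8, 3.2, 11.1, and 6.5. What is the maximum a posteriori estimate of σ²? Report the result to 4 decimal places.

Sum of squared deviations about the known mean: SS = (12.8−7)² + (3.2−7)² + (11.1−7)² + (6.5−7)² = 65.14.
The Normal likelihood contributes (σ²)^(−n/2) exp(−SS/(2σ²)), so the posterior is Inverse-Gamma(α + n/2, β + SS/2) = Inverse-Gamma(4, 39.57).
The mode of Inverse-Gamma(a, b) is b/(a+1) = 39.57/5 ≈ 7.9140.

σ̂²_MAP = 7.9140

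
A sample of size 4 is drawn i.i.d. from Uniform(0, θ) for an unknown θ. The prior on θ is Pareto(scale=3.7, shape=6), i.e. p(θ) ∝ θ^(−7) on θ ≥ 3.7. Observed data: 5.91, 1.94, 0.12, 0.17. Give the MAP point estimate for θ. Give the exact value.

The Uniform(0, θ) likelihood is θ^(−n) for θ ≥ max(xᵢ), zero otherwise. Here max(xᵢ) = 5.91.
Posterior ∝ θ^(−7) · θ^(−4) = θ^(−11) on θ ≥ max(3.7, 5.91) = 5.91.
This density is strictly decreasing in θ, so the posterior mode lies at the lower boundary of the support.

θ̂_MAP = 5.91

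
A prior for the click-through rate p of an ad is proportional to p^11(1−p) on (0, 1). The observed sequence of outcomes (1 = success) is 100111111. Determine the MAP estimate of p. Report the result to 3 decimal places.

The prior density ∝ p^11(1−p)^1 is the kernel of Beta(12, 2).
Data: 7 successes in 9 trials (from the sequence). The binomial likelihood contributes p^7(1−p)^2, so the posterior is Beta(12+7, 2+2) = Beta(19, 4).
For Beta(a, b) with a, b > 1 the mode is (a−1)/(a+b−2) = 18/21 ≈ 0.857.

p̂_MAP = 0.857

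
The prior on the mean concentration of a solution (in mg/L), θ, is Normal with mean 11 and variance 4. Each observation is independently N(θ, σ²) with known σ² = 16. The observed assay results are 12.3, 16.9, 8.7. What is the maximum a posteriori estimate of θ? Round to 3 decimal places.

n = 3; x̄ = (12.3 + 16.9 + 8.7)/3 = 37.9/3 = 379/30 ≈ 12.6333.
For a Normal prior and Normal likelihood with known variance, the posterior is Normal; its mode equals its mean, the precision-weighted average.
Prior precision 1/σ₀² = 1/4 = 0.25; data precision n/σ² = 3/16 = 0.1875.
θ̂ = (0.25·11 + 0.1875·(379/30)) / (0.25 + 0.1875) = 5.11875/0.4375 = 11.700.

θ̂_MAP = 11.700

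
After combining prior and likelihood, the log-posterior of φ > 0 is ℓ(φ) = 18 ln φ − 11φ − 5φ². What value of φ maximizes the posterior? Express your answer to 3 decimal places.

ℓ'(φ) = 18/φ − 11 − 10φ. Setting this to zero and multiplying by φ: 10φ² + 11φ − 18 = 0.
φ = (−11 + √(11² + 4·10·18)) / (2·10) = (−11 + √841) / 20 = (−11 + 29)/20 = 9/10.
ℓ''(φ) = −18/φ² − 10 < 0, confirming a maximum.

φ̂_MAP = 0.900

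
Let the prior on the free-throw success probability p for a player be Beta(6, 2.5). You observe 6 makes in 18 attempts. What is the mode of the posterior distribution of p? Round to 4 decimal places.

p̂_MAP = 0.4490

Prior: Beta(6, 2.5).
Data: 6 successes in 18 trials. The binomial likelihood contributes p^6(1−p)^12, so the posterior is Beta(6+6, 2.5+12) = Beta(12, 14.5).
For Beta(a, b) with a, b > 1 the mode is (a−1)/(a+b−2) = 11/24.5 ≈ 0.4490.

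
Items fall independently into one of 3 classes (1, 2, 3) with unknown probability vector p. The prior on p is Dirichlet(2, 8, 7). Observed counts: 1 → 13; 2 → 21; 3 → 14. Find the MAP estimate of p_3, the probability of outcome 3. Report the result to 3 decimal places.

The posterior is Dirichlet(αᵢ + nᵢ) = Dirichlet(15, 29, 21).
For a Dirichlet(a₁,…,a_K) with all aᵢ > 1, the mode has j-th component (aⱼ − 1)/(Σaᵢ − K).
Here Σaᵢ = 65 and K = 3, so p_3 = (21 − 1)/(65 − 3) = 20/62 ≈ 0.323.

MAP estimate: 0.323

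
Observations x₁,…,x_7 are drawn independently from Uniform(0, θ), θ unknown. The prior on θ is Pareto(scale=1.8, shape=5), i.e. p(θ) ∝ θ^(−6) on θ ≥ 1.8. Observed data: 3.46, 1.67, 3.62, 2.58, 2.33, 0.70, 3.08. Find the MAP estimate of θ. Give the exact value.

θ̂_MAP = 3.62

The Uniform(0, θ) likelihood is θ^(−n) for θ ≥ max(xᵢ), zero otherwise. Here max(xᵢ) = 3.62.
Posterior ∝ θ^(−6) · θ^(−7) = θ^(−13) on θ ≥ max(1.8, 3.62) = 3.62.
This density is strictly decreasing in θ, so the posterior mode lies at the lower boundary of the support.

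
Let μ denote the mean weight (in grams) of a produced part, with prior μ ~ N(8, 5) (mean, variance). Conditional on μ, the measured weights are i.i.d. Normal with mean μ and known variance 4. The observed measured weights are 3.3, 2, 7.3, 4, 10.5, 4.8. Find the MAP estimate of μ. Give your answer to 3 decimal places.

μ̂_MAP = 5.632

n = 6; x̄ = (3.3 + 2 + 7.3 + 4 + 10.5 + 4.8)/6 = 31.9/6 = 319/60 ≈ 5.3167.
For a Normal prior and Normal likelihood with known variance, the posterior is Normal; its mode equals its mean, the precision-weighted average.
Prior precision 1/σ₀² = 1/5 = 0.2; data precision n/σ² = 6/4 = 1.5.
μ̂ = (0.2·8 + 1.5·(319/60)) / (0.2 + 1.5) = 9.575/1.7 = 383/68 ≈ 5.632.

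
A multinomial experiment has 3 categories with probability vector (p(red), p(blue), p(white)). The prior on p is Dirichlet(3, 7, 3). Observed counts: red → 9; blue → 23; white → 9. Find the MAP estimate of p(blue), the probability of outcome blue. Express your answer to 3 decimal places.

The posterior is Dirichlet(αᵢ + nᵢ) = Dirichlet(12, 30, 12).
For a Dirichlet(a₁,…,a_K) with all aᵢ > 1, the mode has j-th component (aⱼ − 1)/(Σaᵢ − K).
Here Σaᵢ = 54 and K = 3, so p(blue) = (30 − 1)/(54 − 3) = 29/51 ≈ 0.569.

MAP estimate of p(blue) = 0.569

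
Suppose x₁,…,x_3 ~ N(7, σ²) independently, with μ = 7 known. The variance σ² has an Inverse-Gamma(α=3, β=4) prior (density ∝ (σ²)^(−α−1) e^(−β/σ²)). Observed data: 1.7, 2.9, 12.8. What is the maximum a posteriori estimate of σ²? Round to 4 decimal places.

Sum of squared deviations about the known mean: SS = (1.7−7)² + (2.9−7)² + (12.8−7)² = 78.54.
The Normal likelihood contributes (σ²)^(−n/2) exp(−SS/(2σ²)), so the posterior is Inverse-Gamma(α + n/2, β + SS/2) = Inverse-Gamma(4.5, 43.27).
The mode of Inverse-Gamma(a, b) is b/(a+1) = 43.27/5.5 ≈ 7.8673.

σ̂²_MAP = 7.8673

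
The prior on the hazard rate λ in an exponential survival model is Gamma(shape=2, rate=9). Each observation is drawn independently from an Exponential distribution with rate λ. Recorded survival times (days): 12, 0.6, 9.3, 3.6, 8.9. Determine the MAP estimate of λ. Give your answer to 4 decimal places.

λ̂_MAP = 0.1382

The Exponential(rate=λ) likelihood is ∝ λ^n e^(−λΣtᵢ). Here n = 5 and Σtᵢ = 12 + 0.6 + 9.3 + 3.6 + 8.9 = 34.4.
Posterior ∝ λe^(−9λ) · λ^5e^(−34.4λ) = λ^6e^(−43.4λ), i.e. Gamma(7, 43.4).
Mode = (a−1)/b = 6/43.4 ≈ 0.1382.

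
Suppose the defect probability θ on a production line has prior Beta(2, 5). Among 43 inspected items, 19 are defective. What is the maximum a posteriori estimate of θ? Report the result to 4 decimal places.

θ̂_MAP = 0.4167

Prior: Beta(2, 5).
Data: 19 successes in 43 trials. The binomial likelihood contributes θ^19(1−θ)^24, so the posterior is Beta(2+19, 5+24) = Beta(21, 29).
For Beta(a, b) with a, b > 1 the mode is (a−1)/(a+b−2) = 20/48 ≈ 0.4167.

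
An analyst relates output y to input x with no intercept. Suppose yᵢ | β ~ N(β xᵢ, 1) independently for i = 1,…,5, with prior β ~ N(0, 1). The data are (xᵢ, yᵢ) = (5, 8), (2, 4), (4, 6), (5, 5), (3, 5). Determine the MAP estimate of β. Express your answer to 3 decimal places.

β̂_MAP = 1.400

log p(β | y) = −Σ(yᵢ − βxᵢ)²/(2·1) − β²/(2·1) + const.
Setting the derivative to zero: Σxᵢ(yᵢ − βxᵢ)/1 − β/1 = 0, so β = Σxᵢyᵢ / (Σxᵢ² + σ²/τ²).
Σxᵢyᵢ = 5·8 + 2·4 + 4·6 + 5·5 + 3·5 = 112; Σxᵢ² = 79; σ²/τ² = 1.
β̂_MAP = 112 / (79 + 1) = 112/80 ≈ 1.400.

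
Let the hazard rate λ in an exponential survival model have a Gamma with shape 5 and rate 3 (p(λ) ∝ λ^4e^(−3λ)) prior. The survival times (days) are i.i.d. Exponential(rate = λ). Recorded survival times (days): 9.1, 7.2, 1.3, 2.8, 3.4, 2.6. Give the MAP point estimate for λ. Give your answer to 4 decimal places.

The Exponential(rate=λ) likelihood is ∝ λ^n e^(−λΣtᵢ). Here n = 6 and Σtᵢ = 9.1 + 7.2 + 1.3 + 2.8 + 3.4 + 2.6 = 26.4.
Posterior ∝ λ^4e^(−3λ) · λ^6e^(−26.4λ) = λ^10e^(−29.4λ), i.e. Gamma(11, 29.4).
Mode = (a−1)/b = 10/29.4 ≈ 0.3401.

λ̂_MAP = 0.3401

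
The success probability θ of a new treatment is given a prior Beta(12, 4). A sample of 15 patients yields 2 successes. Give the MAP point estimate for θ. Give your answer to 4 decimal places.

θ̂_MAP = 0.4483

Prior: Beta(12, 4).
Data: 2 successes in 15 trials. The binomial likelihood contributes θ^2(1−θ)^13, so the posterior is Beta(12+2, 4+13) = Beta(14, 17).
For Beta(a, b) with a, b > 1 the mode is (a−1)/(a+b−2) = 13/29 ≈ 0.4483.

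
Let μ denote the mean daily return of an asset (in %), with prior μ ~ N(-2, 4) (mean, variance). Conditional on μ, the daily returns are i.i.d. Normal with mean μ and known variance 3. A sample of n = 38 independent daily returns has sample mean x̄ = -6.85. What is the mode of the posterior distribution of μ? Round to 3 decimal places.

μ̂_MAP = -6.756

n = 38, x̄ = -6.85.
For a Normal prior and Normal likelihood with known variance, the posterior is Normal; its mode equals its mean, the precision-weighted average.
Prior precision 1/σ₀² = 1/4 = 0.25; data precision n/σ² = 38/3.
μ̂ = (0.25·(-2) + (38/3)·(-6.85)) / (0.25 + 38/3) = (-1309/15)/(155/12) = -5236/775 ≈ -6.756.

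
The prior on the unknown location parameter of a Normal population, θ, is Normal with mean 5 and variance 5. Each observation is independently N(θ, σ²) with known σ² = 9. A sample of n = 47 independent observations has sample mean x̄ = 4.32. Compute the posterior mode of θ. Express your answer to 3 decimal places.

n = 47, x̄ = 4.32.
For a Normal prior and Normal likelihood with known variance, the posterior is Normal; its mode equals its mean, the precision-weighted average.
Prior precision 1/σ₀² = 1/5 = 0.2; data precision n/σ² = 47/9.
θ̂ = (0.2·5 + (47/9)·4.32) / (0.2 + 47/9) = 23.56/(244/45) = 5301/1220 ≈ 4.345.

θ̂_MAP = 4.345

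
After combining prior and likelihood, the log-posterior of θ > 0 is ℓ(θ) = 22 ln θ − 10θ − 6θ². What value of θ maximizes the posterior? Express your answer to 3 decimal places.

ℓ'(θ) = 22/θ − 10 − 12θ. Setting this to zero and multiplying by θ: 12θ² + 10θ − 22 = 0.
θ = (−10 + √(10² + 4·12·22)) / (2·12) = (−10 + √1156) / 24 = (−10 + 34)/24 = 1.
ℓ''(θ) = −22/θ² − 12 < 0, confirming a maximum.

θ̂_MAP = 1.000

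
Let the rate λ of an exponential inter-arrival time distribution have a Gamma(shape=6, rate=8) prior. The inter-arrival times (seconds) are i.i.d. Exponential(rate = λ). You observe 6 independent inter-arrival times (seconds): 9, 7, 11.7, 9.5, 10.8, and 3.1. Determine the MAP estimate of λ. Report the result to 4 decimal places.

λ̂_MAP = 0.1861

The Exponential(rate=λ) likelihood is ∝ λ^n e^(−λΣtᵢ). Here n = 6 and Σtᵢ = 9 + 7 + 11.7 + 9.5 + 10.8 + 3.1 = 51.1.
Posterior ∝ λ^5e^(−8λ) · λ^6e^(−51.1λ) = λ^11e^(−59.1λ), i.e. Gamma(12, 59.1).
Mode = (a−1)/b = 11/59.1 ≈ 0.1861.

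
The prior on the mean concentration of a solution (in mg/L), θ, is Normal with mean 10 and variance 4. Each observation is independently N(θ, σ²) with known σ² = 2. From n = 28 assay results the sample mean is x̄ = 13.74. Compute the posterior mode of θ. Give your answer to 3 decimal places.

θ̂_MAP = 13.674

n = 28, x̄ = 13.74.
For a Normal prior and Normal likelihood with known variance, the posterior is Normal; its mode equals its mean, the precision-weighted average.
Prior precision 1/σ₀² = 1/4 = 0.25; data precision n/σ² = 28/2 = 14.
θ̂ = (0.25·10 + 14·13.74) / (0.25 + 14) = 194.86/14.25 = 19486/1425 ≈ 13.674.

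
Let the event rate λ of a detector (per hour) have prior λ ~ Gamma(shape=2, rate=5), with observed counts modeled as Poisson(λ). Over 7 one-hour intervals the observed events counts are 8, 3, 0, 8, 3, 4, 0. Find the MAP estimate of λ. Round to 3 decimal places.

λ̂_MAP = 2.250

Σxᵢ = 8+3+0+8+3+4+0 = 26, with n = 7.
Posterior ∝ λe^(−5λ) · λ^26e^(−7λ) = λ^27e^(−12λ), i.e. Gamma(shape=28, rate=12).
The mode of a Gamma(a, b) with a ≥ 1 (shape–rate) is (a−1)/b = 27/12 ≈ 2.250.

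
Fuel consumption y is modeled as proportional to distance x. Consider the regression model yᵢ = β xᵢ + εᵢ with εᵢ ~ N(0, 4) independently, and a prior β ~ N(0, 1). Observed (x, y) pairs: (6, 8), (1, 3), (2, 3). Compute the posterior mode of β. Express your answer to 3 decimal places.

log p(β | y) = −Σ(yᵢ − βxᵢ)²/(2·4) − β²/(2·1) + const.
Setting the derivative to zero: Σxᵢ(yᵢ − βxᵢ)/4 − β/1 = 0, so β = Σxᵢyᵢ / (Σxᵢ² + σ²/τ²).
Σxᵢyᵢ = 6·8 + 1·3 + 2·3 = 57; Σxᵢ² = 41; σ²/τ² = 4.
β̂_MAP = 57 / (41 + 4) = 57/45 ≈ 1.267.

β̂_MAP = 1.267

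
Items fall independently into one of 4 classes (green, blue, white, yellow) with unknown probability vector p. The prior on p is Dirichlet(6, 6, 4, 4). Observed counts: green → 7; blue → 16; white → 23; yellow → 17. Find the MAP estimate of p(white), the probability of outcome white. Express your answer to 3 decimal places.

MAP estimate of p(white) = 0.329

The posterior is Dirichlet(αᵢ + nᵢ) = Dirichlet(13, 22, 27, 21).
For a Dirichlet(a₁,…,a_K) with all aᵢ > 1, the mode has j-th component (aⱼ − 1)/(Σaᵢ − K).
Here Σaᵢ = 83 and K = 4, so p(white) = (27 − 1)/(83 − 4) = 26/79 ≈ 0.329.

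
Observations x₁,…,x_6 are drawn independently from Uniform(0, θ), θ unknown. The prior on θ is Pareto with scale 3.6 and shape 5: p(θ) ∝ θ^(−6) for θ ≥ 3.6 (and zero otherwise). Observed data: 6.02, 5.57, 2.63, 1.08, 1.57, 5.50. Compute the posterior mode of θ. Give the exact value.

θ̂_MAP = 6.02

The Uniform(0, θ) likelihood is θ^(−n) for θ ≥ max(xᵢ), zero otherwise. Here max(xᵢ) = 6.02.
Posterior ∝ θ^(−6) · θ^(−6) = θ^(−12) on θ ≥ max(3.6, 6.02) = 6.02.
This density is strictly decreasing in θ, so the posterior mode lies at the lower boundary of the support.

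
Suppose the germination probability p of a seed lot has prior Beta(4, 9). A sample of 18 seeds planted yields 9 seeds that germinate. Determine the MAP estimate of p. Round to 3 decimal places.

Prior: Beta(4, 9).
Data: 9 successes in 18 trials. The binomial likelihood contributes p^9(1−p)^9, so the posterior is Beta(4+9, 9+9) = Beta(13, 18).
For Beta(a, b) with a, b > 1 the mode is (a−1)/(a+b−2) = 12/29 ≈ 0.414.

p̂_MAP = 0.414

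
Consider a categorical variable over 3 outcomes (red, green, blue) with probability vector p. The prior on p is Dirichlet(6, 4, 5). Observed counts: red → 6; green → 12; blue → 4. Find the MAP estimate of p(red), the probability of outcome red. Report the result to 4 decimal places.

MAP estimate of p(red) = 0.3235

The posterior is Dirichlet(αᵢ + nᵢ) = Dirichlet(12, 16, 9).
For a Dirichlet(a₁,…,a_K) with all aᵢ > 1, the mode has j-th component (aⱼ − 1)/(Σaᵢ − K).
Here Σaᵢ = 37 and K = 3, so p(red) = (12 − 1)/(37 − 3) = 11/34 ≈ 0.3235.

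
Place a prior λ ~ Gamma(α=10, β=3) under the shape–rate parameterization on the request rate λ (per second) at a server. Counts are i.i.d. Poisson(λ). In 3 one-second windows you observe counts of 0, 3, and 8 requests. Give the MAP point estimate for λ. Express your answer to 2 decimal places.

Σxᵢ = 0+3+8 = 11, with n = 3.
Posterior ∝ λ^9e^(−3λ) · λ^11e^(−3λ) = λ^20e^(−6λ), i.e. Gamma(shape=21, rate=6).
The mode of a Gamma(a, b) with a ≥ 1 (shape–rate) is (a−1)/b = 20/6 ≈ 3.33.

λ̂_MAP = 3.33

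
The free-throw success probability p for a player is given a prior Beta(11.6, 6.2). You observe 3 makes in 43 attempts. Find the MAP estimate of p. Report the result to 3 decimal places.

p̂_MAP = 0.231

Prior: Beta(11.6, 6.2).
Data: 3 successes in 43 trials. The binomial likelihood contributes p^3(1−p)^40, so the posterior is Beta(11.6+3, 6.2+40) = Beta(14.6, 46.2).
For Beta(a, b) with a, b > 1 the mode is (a−1)/(a+b−2) = 13.6/58.8 ≈ 0.231.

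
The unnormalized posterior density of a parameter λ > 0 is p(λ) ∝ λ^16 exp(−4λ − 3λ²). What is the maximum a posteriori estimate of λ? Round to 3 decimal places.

λ̂_MAP = 1.333

ℓ'(λ) = 16/λ − 4 − 6λ. Setting this to zero and multiplying by λ: 6λ² + 4λ − 16 = 0.
λ = (−4 + √(4² + 4·6·16)) / (2·6) = (−4 + √400) / 12 = (−4 + 20)/12 = 4/3.
ℓ''(λ) = −16/λ² − 6 < 0, confirming a maximum.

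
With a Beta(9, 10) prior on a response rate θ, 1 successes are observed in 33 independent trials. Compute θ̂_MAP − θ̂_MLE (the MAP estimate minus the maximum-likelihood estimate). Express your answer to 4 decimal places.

Posterior is Beta(10, 42); MAP = (10−1)/(52−2) = 9/50 ≈ 0.18000.
MLE ignores the prior: θ̂_MLE = k/n = 1/33 ≈ 0.03030.
Difference = 9/50 − 1/33 = 247/1650 ≈ 0.1497.

MAP − MLE = 0.1497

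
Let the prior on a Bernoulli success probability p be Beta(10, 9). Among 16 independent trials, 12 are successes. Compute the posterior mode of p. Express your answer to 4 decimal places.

p̂_MAP = 0.6364

Prior: Beta(10, 9).
Data: 12 successes in 16 trials. The binomial likelihood contributes p^12(1−p)^4, so the posterior is Beta(10+12, 9+4) = Beta(22, 13).
For Beta(a, b) with a, b > 1 the mode is (a−1)/(a+b−2) = 21/33 ≈ 0.6364.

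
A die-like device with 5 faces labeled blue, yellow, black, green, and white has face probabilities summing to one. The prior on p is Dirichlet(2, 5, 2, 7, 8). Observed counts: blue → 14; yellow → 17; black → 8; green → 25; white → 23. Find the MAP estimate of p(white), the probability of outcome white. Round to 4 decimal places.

MAP estimate of p(white) = 0.2830

The posterior is Dirichlet(αᵢ + nᵢ) = Dirichlet(16, 22, 10, 32, 31).
For a Dirichlet(a₁,…,a_K) with all aᵢ > 1, the mode has j-th component (aⱼ − 1)/(Σaᵢ − K).
Here Σaᵢ = 111 and K = 5, so p(white) = (31 − 1)/(111 − 5) = 30/106 ≈ 0.2830.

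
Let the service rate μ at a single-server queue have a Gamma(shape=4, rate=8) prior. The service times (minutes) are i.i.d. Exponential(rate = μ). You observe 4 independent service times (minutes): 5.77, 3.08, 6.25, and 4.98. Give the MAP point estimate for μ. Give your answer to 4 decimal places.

μ̂_MAP = 0.2493

The Exponential(rate=μ) likelihood is ∝ μ^n e^(−μΣtᵢ). Here n = 4 and Σtᵢ = 5.77 + 3.08 + 6.25 + 4.98 = 20.08.
Posterior ∝ μ^3e^(−8μ) · μ^4e^(−20.08μ) = μ^7e^(−28.08μ), i.e. Gamma(8, 28.08).
Mode = (a−1)/b = 7/28.08 ≈ 0.2493.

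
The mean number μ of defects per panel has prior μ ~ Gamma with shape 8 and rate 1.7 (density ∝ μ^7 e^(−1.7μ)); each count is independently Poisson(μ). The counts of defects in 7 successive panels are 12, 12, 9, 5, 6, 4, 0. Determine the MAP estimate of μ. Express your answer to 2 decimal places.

μ̂_MAP = 6.32

Σxᵢ = 12+12+9+5+6+4+0 = 48, with n = 7.
Posterior ∝ μ^7e^(−1.7μ) · μ^48e^(−7μ) = μ^55e^(−8.7μ), i.e. Gamma(shape=56, rate=8.7).
The mode of a Gamma(a, b) with a ≥ 1 (shape–rate) is (a−1)/b = 55/8.7 ≈ 6.32.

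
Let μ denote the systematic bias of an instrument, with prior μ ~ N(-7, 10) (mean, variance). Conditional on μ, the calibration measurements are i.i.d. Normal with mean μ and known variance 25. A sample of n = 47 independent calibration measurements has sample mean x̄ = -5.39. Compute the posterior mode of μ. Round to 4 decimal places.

n = 47, x̄ = -5.39.
For a Normal prior and Normal likelihood with known variance, the posterior is Normal; its mode equals its mean, the precision-weighted average.
Prior precision 1/σ₀² = 1/10 = 0.1; data precision n/σ² = 47/25 = 1.88.
μ̂ = (0.1·(-7) + 1.88·(-5.39)) / (0.1 + 1.88) = (-10.8332)/1.98 = -27083/4950 ≈ -5.4713.

μ̂_MAP = -5.4713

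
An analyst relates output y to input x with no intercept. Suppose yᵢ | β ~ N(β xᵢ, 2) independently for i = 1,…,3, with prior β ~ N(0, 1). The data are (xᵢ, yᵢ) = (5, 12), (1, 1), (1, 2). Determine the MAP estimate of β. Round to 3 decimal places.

log p(β | y) = −Σ(yᵢ − βxᵢ)²/(2·2) − β²/(2·1) + const.
Setting the derivative to zero: Σxᵢ(yᵢ − βxᵢ)/2 − β/1 = 0, so β = Σxᵢyᵢ / (Σxᵢ² + σ²/τ²).
Σxᵢyᵢ = 5·12 + 1·1 + 1·2 = 63; Σxᵢ² = 27; σ²/τ² = 2.
β̂_MAP = 63 / (27 + 2) = 63/29 ≈ 2.172.

β̂_MAP = 2.172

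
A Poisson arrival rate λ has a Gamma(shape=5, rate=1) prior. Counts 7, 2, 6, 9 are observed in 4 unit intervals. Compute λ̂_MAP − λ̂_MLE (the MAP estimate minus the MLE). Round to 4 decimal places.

Σxᵢ = 24. Posterior is Gamma(29, 5); MAP = (29−1)/5 = 28/5 ≈ 5.60000.
MLE = x̄ = 24/4 ≈ 6.00000.
Difference = 28/5 − 24/4 = -2/5 ≈ -0.4000.

MAP − MLE = -0.4000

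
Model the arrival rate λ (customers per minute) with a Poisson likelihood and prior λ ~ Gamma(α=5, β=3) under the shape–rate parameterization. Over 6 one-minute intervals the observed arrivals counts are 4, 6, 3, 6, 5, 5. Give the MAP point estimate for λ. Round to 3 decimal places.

Σxᵢ = 4+6+3+6+5+5 = 29, with n = 6.
Posterior ∝ λ^4e^(−3λ) · λ^29e^(−6λ) = λ^33e^(−9λ), i.e. Gamma(shape=34, rate=9).
The mode of a Gamma(a, b) with a ≥ 1 (shape–rate) is (a−1)/b = 33/9 ≈ 3.667.

λ̂_MAP = 3.667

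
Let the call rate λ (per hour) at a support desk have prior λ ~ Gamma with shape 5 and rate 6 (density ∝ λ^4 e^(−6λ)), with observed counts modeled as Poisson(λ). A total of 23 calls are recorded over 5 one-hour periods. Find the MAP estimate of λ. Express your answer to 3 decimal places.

Σxᵢ = 23, n = 5.
Posterior ∝ λ^4e^(−6λ) · λ^23e^(−5λ) = λ^27e^(−11λ), i.e. Gamma(shape=28, rate=11).
The mode of a Gamma(a, b) with a ≥ 1 (shape–rate) is (a−1)/b = 27/11 ≈ 2.455.

λ̂_MAP = 2.455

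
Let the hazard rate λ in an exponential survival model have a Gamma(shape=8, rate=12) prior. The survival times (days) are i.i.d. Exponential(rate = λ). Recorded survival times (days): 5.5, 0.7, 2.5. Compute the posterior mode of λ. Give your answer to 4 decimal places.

λ̂_MAP = 0.4831

The Exponential(rate=λ) likelihood is ∝ λ^n e^(−λΣtᵢ). Here n = 3 and Σtᵢ = 5.5 + 0.7 + 2.5 = 8.7.
Posterior ∝ λ^7e^(−12λ) · λ^3e^(−8.7λ) = λ^10e^(−20.7λ), i.e. Gamma(11, 20.7).
Mode = (a−1)/b = 10/20.7 ≈ 0.4831.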